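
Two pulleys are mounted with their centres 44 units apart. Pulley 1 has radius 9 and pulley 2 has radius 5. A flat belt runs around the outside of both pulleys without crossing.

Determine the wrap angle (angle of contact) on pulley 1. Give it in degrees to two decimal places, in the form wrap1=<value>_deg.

open belt: β = asin((r2−r1)/C) = asin(-4/44) = -5.2159°
wrap1 = π − 2β = 190.4318°
wrap2 = π + 2β = 169.5682°

wrap1=190.43_deg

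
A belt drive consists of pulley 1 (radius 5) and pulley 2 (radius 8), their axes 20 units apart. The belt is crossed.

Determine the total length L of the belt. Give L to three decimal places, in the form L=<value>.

L=89.635

crossed belt: β = asin((r1+r2)/C) = asin(13/20) = 40.5416°
wrap1 = wrap2 = π + 2β = 261.0832°
tangent length = C·cosβ = 15.1987
L = (r1+r2)·wrap + 2·C·cosβ = 13·4.5568 + 2·15.1987 = 89.6353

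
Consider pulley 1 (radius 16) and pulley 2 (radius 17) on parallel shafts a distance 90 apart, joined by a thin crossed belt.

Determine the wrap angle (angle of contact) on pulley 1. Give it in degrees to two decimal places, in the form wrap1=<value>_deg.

crossed belt: β = asin((r1+r2)/C) = asin(33/90) = 21.5102°
wrap1 = wrap2 = π + 2β = 223.0204°

wrap1=223.02_deg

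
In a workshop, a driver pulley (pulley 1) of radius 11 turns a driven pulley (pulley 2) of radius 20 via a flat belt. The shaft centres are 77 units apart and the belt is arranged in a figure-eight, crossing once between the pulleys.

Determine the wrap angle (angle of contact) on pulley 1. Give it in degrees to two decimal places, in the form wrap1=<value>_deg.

crossed belt: β = asin((r1+r2)/C) = asin(31/77) = 23.7407°
wrap1 = wrap2 = π + 2β = 227.4813°

wrap1=227.48_deg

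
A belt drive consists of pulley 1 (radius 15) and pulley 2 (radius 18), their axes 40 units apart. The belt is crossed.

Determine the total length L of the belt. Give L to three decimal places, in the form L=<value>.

crossed belt: β = asin((r1+r2)/C) = asin(33/40) = 55.5885°
wrap1 = wrap2 = π + 2β = 291.1770°
tangent length = C·cosβ = 22.6053
L = (r1+r2)·wrap + 2·C·cosβ = 33·5.0820 + 2·22.6053 = 212.9165

L=212.917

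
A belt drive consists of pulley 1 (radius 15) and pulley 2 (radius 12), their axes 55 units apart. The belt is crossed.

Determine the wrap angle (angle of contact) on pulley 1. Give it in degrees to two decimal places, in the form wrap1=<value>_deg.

wrap1=238.80_deg

crossed belt: β = asin((r1+r2)/C) = asin(27/55) = 29.4004°
wrap1 = wrap2 = π + 2β = 238.8007°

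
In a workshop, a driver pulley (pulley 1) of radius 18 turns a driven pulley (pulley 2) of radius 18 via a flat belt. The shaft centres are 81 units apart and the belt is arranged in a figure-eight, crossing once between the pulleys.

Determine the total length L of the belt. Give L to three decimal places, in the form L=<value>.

L=291.378

crossed belt: β = asin((r1+r2)/C) = asin(36/81) = 26.3878°
wrap1 = wrap2 = π + 2β = 232.7756°
tangent length = C·cosβ = 72.5603
L = (r1+r2)·wrap + 2·C·cosβ = 36·4.0627 + 2·72.5603 = 291.3779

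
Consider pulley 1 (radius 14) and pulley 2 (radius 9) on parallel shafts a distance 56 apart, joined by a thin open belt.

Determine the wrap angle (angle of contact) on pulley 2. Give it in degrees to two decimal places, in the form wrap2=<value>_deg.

open belt: β = asin((r2−r1)/C) = asin(-5/56) = -5.1225°
wrap1 = π − 2β = 190.2450°
wrap2 = π + 2β = 169.7550°

wrap2=169.75_deg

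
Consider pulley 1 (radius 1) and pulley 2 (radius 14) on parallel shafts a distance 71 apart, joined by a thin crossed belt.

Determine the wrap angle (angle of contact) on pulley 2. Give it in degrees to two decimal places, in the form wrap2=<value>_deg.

crossed belt: β = asin((r1+r2)/C) = asin(15/71) = 12.1966°
wrap1 = wrap2 = π + 2β = 204.3933°

wrap2=204.39_deg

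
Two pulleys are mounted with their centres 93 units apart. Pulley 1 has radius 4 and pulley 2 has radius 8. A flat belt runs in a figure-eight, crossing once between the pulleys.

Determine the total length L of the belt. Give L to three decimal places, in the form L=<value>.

L=225.250

crossed belt: β = asin((r1+r2)/C) = asin(12/93) = 7.4137°
wrap1 = wrap2 = π + 2β = 194.8273°
tangent length = C·cosβ = 92.2226
L = (r1+r2)·wrap + 2·C·cosβ = 12·3.4004 + 2·92.2226 = 225.2497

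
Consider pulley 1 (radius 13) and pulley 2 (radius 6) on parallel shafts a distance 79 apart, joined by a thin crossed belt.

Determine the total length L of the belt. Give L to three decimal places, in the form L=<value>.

L=222.282

crossed belt: β = asin((r1+r2)/C) = asin(19/79) = 13.9164°
wrap1 = wrap2 = π + 2β = 207.8329°
tangent length = C·cosβ = 76.6812
L = (r1+r2)·wrap + 2·C·cosβ = 19·3.6274 + 2·76.6812 = 222.2823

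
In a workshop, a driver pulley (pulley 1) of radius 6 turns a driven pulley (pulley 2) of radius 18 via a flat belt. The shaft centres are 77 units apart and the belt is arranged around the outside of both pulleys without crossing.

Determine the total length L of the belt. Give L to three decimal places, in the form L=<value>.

L=231.272

open belt: β = asin((r2−r1)/C) = asin(12/77) = 8.9658°
wrap1 = π − 2β = 162.0685°
wrap2 = π + 2β = 197.9315°
tangent length = C·cosβ = 76.0592
L = r1·wrap1 + r2·wrap2 + 2·C·cosβ = 6·2.8286 + 18·3.4546 + 2·76.0592 = 231.2722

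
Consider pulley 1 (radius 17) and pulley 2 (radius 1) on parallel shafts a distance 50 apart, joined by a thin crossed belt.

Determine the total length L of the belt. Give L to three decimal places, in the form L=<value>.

crossed belt: β = asin((r1+r2)/C) = asin(18/50) = 21.1002°
wrap1 = wrap2 = π + 2β = 222.2004°
tangent length = C·cosβ = 46.6476
L = (r1+r2)·wrap + 2·C·cosβ = 18·3.8781 + 2·46.6476 = 163.1015

L=163.102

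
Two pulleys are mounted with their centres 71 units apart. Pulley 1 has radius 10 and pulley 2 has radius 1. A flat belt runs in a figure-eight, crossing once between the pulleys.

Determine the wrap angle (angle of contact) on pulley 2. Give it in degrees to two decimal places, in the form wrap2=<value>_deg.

wrap2=197.83_deg

crossed belt: β = asin((r1+r2)/C) = asin(11/71) = 8.9127°
wrap1 = wrap2 = π + 2β = 197.8254°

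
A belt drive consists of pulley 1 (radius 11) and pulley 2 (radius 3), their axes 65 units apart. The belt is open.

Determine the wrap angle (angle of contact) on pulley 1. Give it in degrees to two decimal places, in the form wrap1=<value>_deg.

wrap1=194.14_deg

open belt: β = asin((r2−r1)/C) = asin(-8/65) = -7.0697°
wrap1 = π − 2β = 194.1394°
wrap2 = π + 2β = 165.8606°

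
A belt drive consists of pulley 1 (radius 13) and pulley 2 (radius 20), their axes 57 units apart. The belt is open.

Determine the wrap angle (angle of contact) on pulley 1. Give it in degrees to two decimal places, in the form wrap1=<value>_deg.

open belt: β = asin((r2−r1)/C) = asin(7/57) = 7.0541°
wrap1 = π − 2β = 165.8917°
wrap2 = π + 2β = 194.1083°

wrap1=165.89_deg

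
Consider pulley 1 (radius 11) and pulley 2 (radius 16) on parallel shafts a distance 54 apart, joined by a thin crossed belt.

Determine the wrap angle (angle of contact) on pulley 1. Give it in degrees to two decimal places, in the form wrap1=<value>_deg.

crossed belt: β = asin((r1+r2)/C) = asin(27/54) = 30.0000°
wrap1 = wrap2 = π + 2β = 240.0000°

wrap1=240.00_deg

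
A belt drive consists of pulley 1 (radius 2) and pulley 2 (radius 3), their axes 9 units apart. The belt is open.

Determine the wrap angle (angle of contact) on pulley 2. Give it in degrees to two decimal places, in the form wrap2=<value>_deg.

wrap2=192.76_deg

open belt: β = asin((r2−r1)/C) = asin(1/9) = 6.3794°
wrap1 = π − 2β = 167.2413°
wrap2 = π + 2β = 192.7587°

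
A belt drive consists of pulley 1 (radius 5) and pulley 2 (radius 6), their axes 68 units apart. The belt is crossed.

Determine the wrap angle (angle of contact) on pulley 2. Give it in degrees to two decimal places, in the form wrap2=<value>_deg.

wrap2=198.62_deg

crossed belt: β = asin((r1+r2)/C) = asin(11/68) = 9.3093°
wrap1 = wrap2 = π + 2β = 198.6187°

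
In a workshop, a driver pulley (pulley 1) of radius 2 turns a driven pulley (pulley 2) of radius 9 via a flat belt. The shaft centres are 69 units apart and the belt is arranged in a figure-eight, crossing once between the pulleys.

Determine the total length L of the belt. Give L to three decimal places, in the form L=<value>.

crossed belt: β = asin((r1+r2)/C) = asin(11/69) = 9.1732°
wrap1 = wrap2 = π + 2β = 198.3465°
tangent length = C·cosβ = 68.1175
L = (r1+r2)·wrap + 2·C·cosβ = 11·3.4618 + 2·68.1175 = 174.3149

L=174.315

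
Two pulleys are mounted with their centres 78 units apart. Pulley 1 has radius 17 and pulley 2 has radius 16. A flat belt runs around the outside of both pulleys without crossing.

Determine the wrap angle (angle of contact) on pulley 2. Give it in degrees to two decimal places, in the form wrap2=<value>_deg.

open belt: β = asin((r2−r1)/C) = asin(-1/78) = -0.7346°
wrap1 = π − 2β = 181.4692°
wrap2 = π + 2β = 178.5308°

wrap2=178.53_deg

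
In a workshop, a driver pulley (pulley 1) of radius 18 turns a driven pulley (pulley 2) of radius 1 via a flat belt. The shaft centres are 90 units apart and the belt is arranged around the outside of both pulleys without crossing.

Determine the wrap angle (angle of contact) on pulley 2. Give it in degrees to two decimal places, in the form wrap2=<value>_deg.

open belt: β = asin((r2−r1)/C) = asin(-17/90) = -10.8879°
wrap1 = π − 2β = 201.7759°
wrap2 = π + 2β = 158.2241°

wrap2=158.22_deg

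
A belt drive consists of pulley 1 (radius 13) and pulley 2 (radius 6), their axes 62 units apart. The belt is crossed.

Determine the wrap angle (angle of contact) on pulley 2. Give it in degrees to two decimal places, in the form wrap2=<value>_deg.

wrap2=215.69_deg

crossed belt: β = asin((r1+r2)/C) = asin(19/62) = 17.8455°
wrap1 = wrap2 = π + 2β = 215.6910°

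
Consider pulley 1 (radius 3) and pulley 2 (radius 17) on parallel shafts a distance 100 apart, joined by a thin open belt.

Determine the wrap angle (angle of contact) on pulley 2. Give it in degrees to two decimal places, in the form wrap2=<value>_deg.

open belt: β = asin((r2−r1)/C) = asin(14/100) = 8.0478°
wrap1 = π − 2β = 163.9043°
wrap2 = π + 2β = 196.0957°

wrap2=196.10_deg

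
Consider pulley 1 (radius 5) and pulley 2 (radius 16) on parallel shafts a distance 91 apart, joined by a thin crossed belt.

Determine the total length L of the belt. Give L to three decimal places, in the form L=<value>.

L=252.841

crossed belt: β = asin((r1+r2)/C) = asin(21/91) = 13.3424°
wrap1 = wrap2 = π + 2β = 206.6847°
tangent length = C·cosβ = 88.5438
L = (r1+r2)·wrap + 2·C·cosβ = 21·3.6073 + 2·88.5438 = 252.8415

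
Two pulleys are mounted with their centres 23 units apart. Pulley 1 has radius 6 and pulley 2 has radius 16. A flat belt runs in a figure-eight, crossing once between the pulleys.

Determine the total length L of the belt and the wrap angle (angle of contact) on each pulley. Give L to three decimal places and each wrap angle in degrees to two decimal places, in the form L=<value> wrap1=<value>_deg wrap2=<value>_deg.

L=138.624 wrap1=326.09_deg wrap2=326.09_deg

crossed belt: β = asin((r1+r2)/C) = asin(22/23) = 73.0426°
wrap1 = wrap2 = π + 2β = 326.0851°
tangent length = C·cosβ = 6.7082
L = (r1+r2)·wrap + 2·C·cosβ = 22·5.6913 + 2·6.7082 = 138.6241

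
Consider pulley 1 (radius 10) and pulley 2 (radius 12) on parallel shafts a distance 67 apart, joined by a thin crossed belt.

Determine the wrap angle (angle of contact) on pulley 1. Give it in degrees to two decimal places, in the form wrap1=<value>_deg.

wrap1=218.34_deg

crossed belt: β = asin((r1+r2)/C) = asin(22/67) = 19.1692°
wrap1 = wrap2 = π + 2β = 218.3383°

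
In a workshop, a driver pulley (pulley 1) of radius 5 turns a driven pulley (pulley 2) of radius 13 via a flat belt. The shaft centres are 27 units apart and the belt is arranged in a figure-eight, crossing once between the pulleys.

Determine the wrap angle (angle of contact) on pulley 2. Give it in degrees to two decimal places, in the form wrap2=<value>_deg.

wrap2=263.62_deg

crossed belt: β = asin((r1+r2)/C) = asin(18/27) = 41.8103°
wrap1 = wrap2 = π + 2β = 263.6206°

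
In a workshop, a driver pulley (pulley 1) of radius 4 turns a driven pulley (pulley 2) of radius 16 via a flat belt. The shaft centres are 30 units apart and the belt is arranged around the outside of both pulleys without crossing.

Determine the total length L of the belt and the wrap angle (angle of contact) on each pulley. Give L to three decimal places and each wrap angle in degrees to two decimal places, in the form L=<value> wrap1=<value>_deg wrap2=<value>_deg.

L=127.699 wrap1=132.84_deg wrap2=227.16_deg

open belt: β = asin((r2−r1)/C) = asin(12/30) = 23.5782°
wrap1 = π − 2β = 132.8436°
wrap2 = π + 2β = 227.1564°
tangent length = C·cosβ = 27.4955
L = r1·wrap1 + r2·wrap2 + 2·C·cosβ = 4·2.3186 + 16·3.9646 + 2·27.4955 = 127.6992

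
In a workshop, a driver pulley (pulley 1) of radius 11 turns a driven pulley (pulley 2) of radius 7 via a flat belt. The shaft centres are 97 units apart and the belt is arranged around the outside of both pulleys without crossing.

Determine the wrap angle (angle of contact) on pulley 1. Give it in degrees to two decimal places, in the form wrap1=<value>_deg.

open belt: β = asin((r2−r1)/C) = asin(-4/97) = -2.3634°
wrap1 = π − 2β = 184.7268°
wrap2 = π + 2β = 175.2732°

wrap1=184.73_deg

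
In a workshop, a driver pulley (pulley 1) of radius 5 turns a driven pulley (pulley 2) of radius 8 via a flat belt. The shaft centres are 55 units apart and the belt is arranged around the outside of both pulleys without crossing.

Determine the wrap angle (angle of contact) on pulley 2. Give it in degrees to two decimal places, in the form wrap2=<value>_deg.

wrap2=186.25_deg

open belt: β = asin((r2−r1)/C) = asin(3/55) = 3.1268°
wrap1 = π − 2β = 173.7464°
wrap2 = π + 2β = 186.2536°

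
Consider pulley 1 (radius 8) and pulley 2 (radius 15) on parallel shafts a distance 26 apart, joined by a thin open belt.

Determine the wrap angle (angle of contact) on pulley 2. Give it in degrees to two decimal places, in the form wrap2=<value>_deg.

open belt: β = asin((r2−r1)/C) = asin(7/26) = 15.6185°
wrap1 = π − 2β = 148.7630°
wrap2 = π + 2β = 211.2370°

wrap2=211.24_deg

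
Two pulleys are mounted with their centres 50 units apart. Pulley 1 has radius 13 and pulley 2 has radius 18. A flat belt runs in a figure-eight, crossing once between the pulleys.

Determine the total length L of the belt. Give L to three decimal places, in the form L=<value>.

L=217.312

crossed belt: β = asin((r1+r2)/C) = asin(31/50) = 38.3161°
wrap1 = wrap2 = π + 2β = 256.6323°
tangent length = C·cosβ = 39.2301
L = (r1+r2)·wrap + 2·C·cosβ = 31·4.4791 + 2·39.2301 = 217.3116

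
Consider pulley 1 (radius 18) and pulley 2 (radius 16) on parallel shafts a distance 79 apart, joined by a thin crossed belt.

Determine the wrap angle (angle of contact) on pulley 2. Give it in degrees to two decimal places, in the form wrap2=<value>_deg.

crossed belt: β = asin((r1+r2)/C) = asin(34/79) = 25.4917°
wrap1 = wrap2 = π + 2β = 230.9833°

wrap2=230.98_deg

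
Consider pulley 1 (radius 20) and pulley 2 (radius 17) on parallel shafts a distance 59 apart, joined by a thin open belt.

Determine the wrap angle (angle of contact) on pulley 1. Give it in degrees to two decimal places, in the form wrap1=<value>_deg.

open belt: β = asin((r2−r1)/C) = asin(-3/59) = -2.9146°
wrap1 = π − 2β = 185.8292°
wrap2 = π + 2β = 174.1708°

wrap1=185.83_deg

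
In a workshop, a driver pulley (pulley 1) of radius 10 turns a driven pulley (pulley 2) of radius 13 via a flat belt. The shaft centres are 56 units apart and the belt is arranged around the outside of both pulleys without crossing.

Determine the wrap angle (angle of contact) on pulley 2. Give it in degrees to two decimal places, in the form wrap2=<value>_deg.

wrap2=186.14_deg

open belt: β = asin((r2−r1)/C) = asin(3/56) = 3.0709°
wrap1 = π − 2β = 173.8582°
wrap2 = π + 2β = 186.1418°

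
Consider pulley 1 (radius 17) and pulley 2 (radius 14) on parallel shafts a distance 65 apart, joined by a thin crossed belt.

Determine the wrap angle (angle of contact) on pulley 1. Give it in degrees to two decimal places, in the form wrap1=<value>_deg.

crossed belt: β = asin((r1+r2)/C) = asin(31/65) = 28.4846°
wrap1 = wrap2 = π + 2β = 236.9693°

wrap1=236.97_deg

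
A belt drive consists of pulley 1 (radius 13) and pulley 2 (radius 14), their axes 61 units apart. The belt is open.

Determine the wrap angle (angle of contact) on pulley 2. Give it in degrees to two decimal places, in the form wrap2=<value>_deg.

wrap2=181.88_deg

open belt: β = asin((r2−r1)/C) = asin(1/61) = 0.9393°
wrap1 = π − 2β = 178.1214°
wrap2 = π + 2β = 181.8786°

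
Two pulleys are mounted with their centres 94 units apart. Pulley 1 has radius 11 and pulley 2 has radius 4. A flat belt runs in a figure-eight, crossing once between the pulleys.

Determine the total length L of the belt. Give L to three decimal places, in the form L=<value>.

L=237.523

crossed belt: β = asin((r1+r2)/C) = asin(15/94) = 9.1822°
wrap1 = wrap2 = π + 2β = 198.3644°
tangent length = C·cosβ = 92.7955
L = (r1+r2)·wrap + 2·C·cosβ = 15·3.4621 + 2·92.7955 = 237.5226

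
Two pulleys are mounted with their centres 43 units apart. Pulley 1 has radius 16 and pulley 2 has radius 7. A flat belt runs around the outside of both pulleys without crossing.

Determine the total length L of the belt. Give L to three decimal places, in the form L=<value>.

L=160.147

open belt: β = asin((r2−r1)/C) = asin(-9/43) = -12.0815°
wrap1 = π − 2β = 204.1629°
wrap2 = π + 2β = 155.8371°
tangent length = C·cosβ = 42.0476
L = r1·wrap1 + r2·wrap2 + 2·C·cosβ = 16·3.5633 + 7·2.7199 + 2·42.0476 = 160.1473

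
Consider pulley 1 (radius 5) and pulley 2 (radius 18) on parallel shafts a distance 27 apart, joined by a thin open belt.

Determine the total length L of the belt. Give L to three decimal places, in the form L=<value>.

open belt: β = asin((r2−r1)/C) = asin(13/27) = 28.7822°
wrap1 = π − 2β = 122.4356°
wrap2 = π + 2β = 237.5644°
tangent length = C·cosβ = 23.6643
L = r1·wrap1 + r2·wrap2 + 2·C·cosβ = 5·2.1369 + 18·4.1463 + 2·23.6643 = 132.6462

L=132.646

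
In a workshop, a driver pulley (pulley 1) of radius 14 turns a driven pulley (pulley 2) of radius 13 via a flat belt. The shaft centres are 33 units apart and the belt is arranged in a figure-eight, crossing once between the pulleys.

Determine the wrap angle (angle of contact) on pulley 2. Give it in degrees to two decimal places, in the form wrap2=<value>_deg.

wrap2=289.81_deg

crossed belt: β = asin((r1+r2)/C) = asin(27/33) = 54.9032°
wrap1 = wrap2 = π + 2β = 289.8064°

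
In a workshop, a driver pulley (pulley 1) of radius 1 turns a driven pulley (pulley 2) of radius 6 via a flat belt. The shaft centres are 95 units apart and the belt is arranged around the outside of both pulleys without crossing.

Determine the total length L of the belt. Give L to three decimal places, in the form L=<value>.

open belt: β = asin((r2−r1)/C) = asin(5/95) = 3.0170°
wrap1 = π − 2β = 173.9661°
wrap2 = π + 2β = 186.0339°
tangent length = C·cosβ = 94.8683
L = r1·wrap1 + r2·wrap2 + 2·C·cosβ = 1·3.0363 + 6·3.2469 + 2·94.8683 = 212.2544

L=212.254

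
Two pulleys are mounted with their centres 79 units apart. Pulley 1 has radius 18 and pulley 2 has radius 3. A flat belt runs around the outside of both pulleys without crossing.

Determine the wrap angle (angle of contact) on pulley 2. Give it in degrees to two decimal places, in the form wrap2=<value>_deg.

open belt: β = asin((r2−r1)/C) = asin(-15/79) = -10.9454°
wrap1 = π − 2β = 201.8908°
wrap2 = π + 2β = 158.1092°

wrap2=158.11_deg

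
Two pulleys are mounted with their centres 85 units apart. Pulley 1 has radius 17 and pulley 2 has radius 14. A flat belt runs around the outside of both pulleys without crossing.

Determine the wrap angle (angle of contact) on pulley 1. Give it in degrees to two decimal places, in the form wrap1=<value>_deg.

open belt: β = asin((r2−r1)/C) = asin(-3/85) = -2.0226°
wrap1 = π − 2β = 184.0452°
wrap2 = π + 2β = 175.9548°

wrap1=184.05_deg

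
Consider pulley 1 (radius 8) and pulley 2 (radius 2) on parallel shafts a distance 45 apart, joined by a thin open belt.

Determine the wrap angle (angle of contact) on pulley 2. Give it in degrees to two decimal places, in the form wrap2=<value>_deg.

open belt: β = asin((r2−r1)/C) = asin(-6/45) = -7.6623°
wrap1 = π − 2β = 195.3245°
wrap2 = π + 2β = 164.6755°

wrap2=164.68_deg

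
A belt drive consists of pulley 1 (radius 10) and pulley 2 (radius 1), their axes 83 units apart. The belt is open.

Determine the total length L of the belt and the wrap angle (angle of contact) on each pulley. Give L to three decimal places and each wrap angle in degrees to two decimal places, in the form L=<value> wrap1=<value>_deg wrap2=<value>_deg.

L=201.534 wrap1=192.45_deg wrap2=167.55_deg

open belt: β = asin((r2−r1)/C) = asin(-9/83) = -6.2250°
wrap1 = π − 2β = 192.4501°
wrap2 = π + 2β = 167.5499°
tangent length = C·cosβ = 82.5106
L = r1·wrap1 + r2·wrap2 + 2·C·cosβ = 10·3.3589 + 1·2.9243 + 2·82.5106 = 201.5344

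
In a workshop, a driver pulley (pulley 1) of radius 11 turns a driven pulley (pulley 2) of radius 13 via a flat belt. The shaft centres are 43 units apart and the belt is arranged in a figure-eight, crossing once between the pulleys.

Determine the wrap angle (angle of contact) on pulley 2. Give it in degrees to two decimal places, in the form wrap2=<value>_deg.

crossed belt: β = asin((r1+r2)/C) = asin(24/43) = 33.9272°
wrap1 = wrap2 = π + 2β = 247.8545°

wrap2=247.85_deg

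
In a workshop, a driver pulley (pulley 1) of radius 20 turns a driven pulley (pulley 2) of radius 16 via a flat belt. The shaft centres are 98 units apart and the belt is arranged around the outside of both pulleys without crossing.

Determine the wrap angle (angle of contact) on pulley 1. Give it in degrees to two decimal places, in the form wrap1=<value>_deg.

open belt: β = asin((r2−r1)/C) = asin(-4/98) = -2.3393°
wrap1 = π − 2β = 184.6785°
wrap2 = π + 2β = 175.3215°

wrap1=184.68_deg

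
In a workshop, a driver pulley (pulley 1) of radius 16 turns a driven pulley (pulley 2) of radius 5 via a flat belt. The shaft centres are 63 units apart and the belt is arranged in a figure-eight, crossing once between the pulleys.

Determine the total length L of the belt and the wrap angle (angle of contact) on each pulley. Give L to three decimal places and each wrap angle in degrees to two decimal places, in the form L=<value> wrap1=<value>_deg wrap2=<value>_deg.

crossed belt: β = asin((r1+r2)/C) = asin(21/63) = 19.4712°
wrap1 = wrap2 = π + 2β = 218.9424°
tangent length = C·cosβ = 59.3970
L = (r1+r2)·wrap + 2·C·cosβ = 21·3.8213 + 2·59.3970 = 199.0405

L=199.041 wrap1=218.94_deg wrap2=218.94_deg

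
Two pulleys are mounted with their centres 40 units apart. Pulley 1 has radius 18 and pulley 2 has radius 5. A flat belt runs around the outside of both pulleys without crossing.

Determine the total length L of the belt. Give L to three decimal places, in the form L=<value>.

open belt: β = asin((r2−r1)/C) = asin(-13/40) = -18.9656°
wrap1 = π − 2β = 217.9311°
wrap2 = π + 2β = 142.0689°
tangent length = C·cosβ = 37.8286
L = r1·wrap1 + r2·wrap2 + 2·C·cosβ = 18·3.8036 + 5·2.4796 + 2·37.8286 = 156.5201

L=156.520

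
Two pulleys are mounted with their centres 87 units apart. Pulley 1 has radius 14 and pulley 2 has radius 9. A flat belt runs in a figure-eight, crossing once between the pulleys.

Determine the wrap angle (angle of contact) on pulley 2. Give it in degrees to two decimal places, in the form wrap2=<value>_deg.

wrap2=210.66_deg

crossed belt: β = asin((r1+r2)/C) = asin(23/87) = 15.3294°
wrap1 = wrap2 = π + 2β = 210.6588°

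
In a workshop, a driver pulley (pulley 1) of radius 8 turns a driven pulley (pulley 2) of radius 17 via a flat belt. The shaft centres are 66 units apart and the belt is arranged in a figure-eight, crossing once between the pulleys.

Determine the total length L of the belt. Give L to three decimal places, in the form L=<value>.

crossed belt: β = asin((r1+r2)/C) = asin(25/66) = 22.2586°
wrap1 = wrap2 = π + 2β = 224.5172°
tangent length = C·cosβ = 61.0819
L = (r1+r2)·wrap + 2·C·cosβ = 25·3.9186 + 2·61.0819 = 220.1280

L=220.128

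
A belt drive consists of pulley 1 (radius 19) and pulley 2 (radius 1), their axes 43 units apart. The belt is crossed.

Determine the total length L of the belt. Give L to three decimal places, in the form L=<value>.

crossed belt: β = asin((r1+r2)/C) = asin(20/43) = 27.7177°
wrap1 = wrap2 = π + 2β = 235.4355°
tangent length = C·cosβ = 38.0657
L = (r1+r2)·wrap + 2·C·cosβ = 20·4.1091 + 2·38.0657 = 158.3140

L=158.314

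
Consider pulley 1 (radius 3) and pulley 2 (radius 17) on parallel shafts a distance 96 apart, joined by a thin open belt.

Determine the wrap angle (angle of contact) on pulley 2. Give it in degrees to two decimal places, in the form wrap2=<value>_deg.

wrap2=196.77_deg

open belt: β = asin((r2−r1)/C) = asin(14/96) = 8.3855°
wrap1 = π − 2β = 163.2289°
wrap2 = π + 2β = 196.7711°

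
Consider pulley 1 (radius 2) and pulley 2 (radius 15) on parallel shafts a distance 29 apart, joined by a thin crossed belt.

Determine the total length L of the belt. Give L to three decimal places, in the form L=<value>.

L=121.693

crossed belt: β = asin((r1+r2)/C) = asin(17/29) = 35.8883°
wrap1 = wrap2 = π + 2β = 251.7766°
tangent length = C·cosβ = 23.4947
L = (r1+r2)·wrap + 2·C·cosβ = 17·4.3943 + 2·23.4947 = 121.6930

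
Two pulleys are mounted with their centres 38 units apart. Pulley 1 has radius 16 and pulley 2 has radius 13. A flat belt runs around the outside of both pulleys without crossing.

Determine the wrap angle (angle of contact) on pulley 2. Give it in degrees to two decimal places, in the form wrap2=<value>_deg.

open belt: β = asin((r2−r1)/C) = asin(-3/38) = -4.5281°
wrap1 = π − 2β = 189.0561°
wrap2 = π + 2β = 170.9439°

wrap2=170.94_deg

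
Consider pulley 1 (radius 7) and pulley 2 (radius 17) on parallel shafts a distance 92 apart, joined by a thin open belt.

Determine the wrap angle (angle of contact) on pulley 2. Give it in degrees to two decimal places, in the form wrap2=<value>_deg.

open belt: β = asin((r2−r1)/C) = asin(10/92) = 6.2401°
wrap1 = π − 2β = 167.5197°
wrap2 = π + 2β = 192.4803°

wrap2=192.48_deg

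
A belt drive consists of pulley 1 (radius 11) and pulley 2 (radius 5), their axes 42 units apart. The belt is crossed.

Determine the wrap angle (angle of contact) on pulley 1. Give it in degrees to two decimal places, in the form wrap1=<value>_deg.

crossed belt: β = asin((r1+r2)/C) = asin(16/42) = 22.3927°
wrap1 = wrap2 = π + 2β = 224.7854°

wrap1=224.79_deg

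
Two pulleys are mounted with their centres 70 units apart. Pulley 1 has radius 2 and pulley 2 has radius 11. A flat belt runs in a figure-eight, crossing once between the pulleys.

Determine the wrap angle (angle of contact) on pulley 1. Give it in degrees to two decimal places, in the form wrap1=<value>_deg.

wrap1=201.41_deg

crossed belt: β = asin((r1+r2)/C) = asin(13/70) = 10.7028°
wrap1 = wrap2 = π + 2β = 201.4056°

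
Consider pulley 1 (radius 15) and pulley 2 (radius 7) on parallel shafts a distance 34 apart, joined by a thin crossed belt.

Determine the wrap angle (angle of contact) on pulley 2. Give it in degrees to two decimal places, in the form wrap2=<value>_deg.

crossed belt: β = asin((r1+r2)/C) = asin(22/34) = 40.3202°
wrap1 = wrap2 = π + 2β = 260.6404°

wrap2=260.64_deg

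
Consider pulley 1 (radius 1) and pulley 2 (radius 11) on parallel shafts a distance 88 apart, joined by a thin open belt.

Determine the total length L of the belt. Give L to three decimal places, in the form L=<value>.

L=214.837

open belt: β = asin((r2−r1)/C) = asin(10/88) = 6.5250°
wrap1 = π − 2β = 166.9500°
wrap2 = π + 2β = 193.0500°
tangent length = C·cosβ = 87.4300
L = r1·wrap1 + r2·wrap2 + 2·C·cosβ = 1·2.9138 + 11·3.3694 + 2·87.4300 = 214.8367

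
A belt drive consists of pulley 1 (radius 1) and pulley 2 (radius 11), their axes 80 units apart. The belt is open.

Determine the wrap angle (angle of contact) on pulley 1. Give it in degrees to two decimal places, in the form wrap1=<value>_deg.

open belt: β = asin((r2−r1)/C) = asin(10/80) = 7.1808°
wrap1 = π − 2β = 165.6385°
wrap2 = π + 2β = 194.3615°

wrap1=165.64_deg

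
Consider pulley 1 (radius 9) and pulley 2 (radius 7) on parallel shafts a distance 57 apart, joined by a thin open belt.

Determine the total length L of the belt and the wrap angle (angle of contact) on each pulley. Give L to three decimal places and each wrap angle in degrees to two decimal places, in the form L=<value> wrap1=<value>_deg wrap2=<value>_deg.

L=164.336 wrap1=184.02_deg wrap2=175.98_deg

open belt: β = asin((r2−r1)/C) = asin(-2/57) = -2.0108°
wrap1 = π − 2β = 184.0216°
wrap2 = π + 2β = 175.9784°
tangent length = C·cosβ = 56.9649
L = r1·wrap1 + r2·wrap2 + 2·C·cosβ = 9·3.2118 + 7·3.0714 + 2·56.9649 = 164.3357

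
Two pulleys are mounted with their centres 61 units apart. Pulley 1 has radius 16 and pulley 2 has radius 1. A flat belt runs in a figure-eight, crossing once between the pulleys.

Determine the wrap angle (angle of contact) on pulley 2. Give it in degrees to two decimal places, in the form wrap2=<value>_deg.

crossed belt: β = asin((r1+r2)/C) = asin(17/61) = 16.1819°
wrap1 = wrap2 = π + 2β = 212.3639°

wrap2=212.36_deg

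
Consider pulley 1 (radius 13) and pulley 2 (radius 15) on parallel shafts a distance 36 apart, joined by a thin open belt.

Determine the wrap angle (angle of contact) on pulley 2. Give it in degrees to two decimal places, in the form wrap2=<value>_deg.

wrap2=186.37_deg

open belt: β = asin((r2−r1)/C) = asin(2/36) = 3.1847°
wrap1 = π − 2β = 173.6305°
wrap2 = π + 2β = 186.3695°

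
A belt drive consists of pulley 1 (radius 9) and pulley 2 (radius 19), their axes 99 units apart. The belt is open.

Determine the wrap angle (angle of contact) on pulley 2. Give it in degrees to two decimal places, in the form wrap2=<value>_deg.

wrap2=191.59_deg

open belt: β = asin((r2−r1)/C) = asin(10/99) = 5.7973°
wrap1 = π − 2β = 168.4053°
wrap2 = π + 2β = 191.5947°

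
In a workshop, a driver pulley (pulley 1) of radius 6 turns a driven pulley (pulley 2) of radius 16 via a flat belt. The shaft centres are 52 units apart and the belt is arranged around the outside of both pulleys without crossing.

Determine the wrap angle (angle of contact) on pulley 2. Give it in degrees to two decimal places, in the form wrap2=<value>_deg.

wrap2=202.17_deg

open belt: β = asin((r2−r1)/C) = asin(10/52) = 11.0875°
wrap1 = π − 2β = 157.8250°
wrap2 = π + 2β = 202.1750°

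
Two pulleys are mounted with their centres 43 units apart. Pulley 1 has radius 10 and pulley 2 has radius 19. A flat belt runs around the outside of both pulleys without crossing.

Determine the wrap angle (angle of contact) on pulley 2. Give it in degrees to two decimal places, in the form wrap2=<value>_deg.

wrap2=204.16_deg

open belt: β = asin((r2−r1)/C) = asin(9/43) = 12.0815°
wrap1 = π − 2β = 155.8371°
wrap2 = π + 2β = 204.1629°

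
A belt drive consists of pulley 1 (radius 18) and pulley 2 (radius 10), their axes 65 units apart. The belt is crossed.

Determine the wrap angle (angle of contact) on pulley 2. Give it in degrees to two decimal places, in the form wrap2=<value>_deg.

crossed belt: β = asin((r1+r2)/C) = asin(28/65) = 25.5164°
wrap1 = wrap2 = π + 2β = 231.0328°

wrap2=231.03_deg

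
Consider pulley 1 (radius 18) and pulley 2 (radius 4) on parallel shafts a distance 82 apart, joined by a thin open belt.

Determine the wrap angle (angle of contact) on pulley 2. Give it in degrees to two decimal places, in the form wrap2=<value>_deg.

open belt: β = asin((r2−r1)/C) = asin(-14/82) = -9.8304°
wrap1 = π − 2β = 199.6607°
wrap2 = π + 2β = 160.3393°

wrap2=160.34_deg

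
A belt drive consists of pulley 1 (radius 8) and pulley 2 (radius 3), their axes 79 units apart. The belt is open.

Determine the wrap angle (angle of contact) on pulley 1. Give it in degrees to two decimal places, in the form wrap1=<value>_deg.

wrap1=187.26_deg

open belt: β = asin((r2−r1)/C) = asin(-5/79) = -3.6287°
wrap1 = π − 2β = 187.2575°
wrap2 = π + 2β = 172.7425°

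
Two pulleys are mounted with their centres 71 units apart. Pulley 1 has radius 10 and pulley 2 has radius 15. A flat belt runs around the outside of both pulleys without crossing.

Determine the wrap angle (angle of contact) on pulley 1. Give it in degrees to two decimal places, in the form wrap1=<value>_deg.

wrap1=171.92_deg

open belt: β = asin((r2−r1)/C) = asin(5/71) = 4.0383°
wrap1 = π − 2β = 171.9235°
wrap2 = π + 2β = 188.0765°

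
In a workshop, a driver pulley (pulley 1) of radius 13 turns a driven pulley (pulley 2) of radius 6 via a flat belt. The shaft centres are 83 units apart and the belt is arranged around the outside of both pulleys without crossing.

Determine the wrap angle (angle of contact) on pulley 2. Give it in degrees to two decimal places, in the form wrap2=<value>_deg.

open belt: β = asin((r2−r1)/C) = asin(-7/83) = -4.8379°
wrap1 = π − 2β = 189.6758°
wrap2 = π + 2β = 170.3242°

wrap2=170.32_deg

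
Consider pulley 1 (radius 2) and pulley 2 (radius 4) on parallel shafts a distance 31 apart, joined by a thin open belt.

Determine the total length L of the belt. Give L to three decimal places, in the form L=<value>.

L=80.979

open belt: β = asin((r2−r1)/C) = asin(2/31) = 3.6991°
wrap1 = π − 2β = 172.6019°
wrap2 = π + 2β = 187.3981°
tangent length = C·cosβ = 30.9354
L = r1·wrap1 + r2·wrap2 + 2·C·cosβ = 2·3.0125 + 4·3.2707 + 2·30.9354 = 80.9786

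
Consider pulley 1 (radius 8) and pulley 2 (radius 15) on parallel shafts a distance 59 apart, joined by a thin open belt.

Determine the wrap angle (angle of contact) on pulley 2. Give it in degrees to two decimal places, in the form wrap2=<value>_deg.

wrap2=193.63_deg

open belt: β = asin((r2−r1)/C) = asin(7/59) = 6.8139°
wrap1 = π − 2β = 166.3723°
wrap2 = π + 2β = 193.6277°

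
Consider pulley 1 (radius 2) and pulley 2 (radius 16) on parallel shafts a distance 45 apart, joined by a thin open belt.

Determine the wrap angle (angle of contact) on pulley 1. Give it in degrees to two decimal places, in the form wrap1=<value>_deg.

open belt: β = asin((r2−r1)/C) = asin(14/45) = 18.1262°
wrap1 = π − 2β = 143.7476°
wrap2 = π + 2β = 216.2524°

wrap1=143.75_deg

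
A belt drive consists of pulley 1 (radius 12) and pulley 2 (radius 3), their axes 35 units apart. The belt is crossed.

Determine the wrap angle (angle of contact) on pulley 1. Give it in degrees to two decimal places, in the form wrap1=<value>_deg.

wrap1=230.75_deg

crossed belt: β = asin((r1+r2)/C) = asin(15/35) = 25.3769°
wrap1 = wrap2 = π + 2β = 230.7539°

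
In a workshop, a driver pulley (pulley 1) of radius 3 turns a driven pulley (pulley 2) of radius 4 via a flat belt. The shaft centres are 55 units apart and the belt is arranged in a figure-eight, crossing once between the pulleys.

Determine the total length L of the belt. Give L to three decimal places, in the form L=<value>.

crossed belt: β = asin((r1+r2)/C) = asin(7/55) = 7.3120°
wrap1 = wrap2 = π + 2β = 194.6240°
tangent length = C·cosβ = 54.5527
L = (r1+r2)·wrap + 2·C·cosβ = 7·3.3968 + 2·54.5527 = 132.8833

L=132.883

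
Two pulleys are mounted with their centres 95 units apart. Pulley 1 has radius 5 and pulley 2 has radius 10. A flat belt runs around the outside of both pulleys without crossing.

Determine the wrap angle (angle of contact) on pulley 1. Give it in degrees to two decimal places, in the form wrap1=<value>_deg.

open belt: β = asin((r2−r1)/C) = asin(5/95) = 3.0170°
wrap1 = π − 2β = 173.9661°
wrap2 = π + 2β = 186.0339°

wrap1=173.97_deg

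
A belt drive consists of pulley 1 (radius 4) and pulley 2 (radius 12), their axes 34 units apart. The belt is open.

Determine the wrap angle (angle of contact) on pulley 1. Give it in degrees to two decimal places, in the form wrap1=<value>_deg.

open belt: β = asin((r2−r1)/C) = asin(8/34) = 13.6090°
wrap1 = π − 2β = 152.7821°
wrap2 = π + 2β = 207.2179°

wrap1=152.78_deg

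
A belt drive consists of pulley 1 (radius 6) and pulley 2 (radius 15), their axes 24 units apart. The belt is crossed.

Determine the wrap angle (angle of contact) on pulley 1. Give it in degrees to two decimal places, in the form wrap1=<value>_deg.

crossed belt: β = asin((r1+r2)/C) = asin(21/24) = 61.0450°
wrap1 = wrap2 = π + 2β = 302.0900°

wrap1=302.09_deg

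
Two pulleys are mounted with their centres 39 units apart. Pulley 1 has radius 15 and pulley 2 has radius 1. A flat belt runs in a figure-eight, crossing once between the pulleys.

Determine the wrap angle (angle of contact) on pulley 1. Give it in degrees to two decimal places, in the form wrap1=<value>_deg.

wrap1=228.44_deg

crossed belt: β = asin((r1+r2)/C) = asin(16/39) = 24.2209°
wrap1 = wrap2 = π + 2β = 228.4419°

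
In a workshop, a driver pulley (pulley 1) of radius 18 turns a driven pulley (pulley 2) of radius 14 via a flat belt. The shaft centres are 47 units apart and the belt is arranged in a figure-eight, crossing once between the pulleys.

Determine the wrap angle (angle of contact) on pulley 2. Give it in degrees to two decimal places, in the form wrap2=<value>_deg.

wrap2=265.82_deg

crossed belt: β = asin((r1+r2)/C) = asin(32/47) = 42.9102°
wrap1 = wrap2 = π + 2β = 265.8204°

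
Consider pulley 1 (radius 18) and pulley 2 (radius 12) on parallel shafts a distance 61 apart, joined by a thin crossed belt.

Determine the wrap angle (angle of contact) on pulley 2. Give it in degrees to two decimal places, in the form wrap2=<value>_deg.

crossed belt: β = asin((r1+r2)/C) = asin(30/61) = 29.4592°
wrap1 = wrap2 = π + 2β = 238.9183°

wrap2=238.92_deg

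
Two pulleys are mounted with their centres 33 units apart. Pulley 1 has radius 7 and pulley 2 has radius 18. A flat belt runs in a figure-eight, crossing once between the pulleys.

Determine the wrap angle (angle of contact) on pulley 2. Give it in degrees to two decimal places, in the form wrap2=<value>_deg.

crossed belt: β = asin((r1+r2)/C) = asin(25/33) = 49.2509°
wrap1 = wrap2 = π + 2β = 278.5019°

wrap2=278.50_deg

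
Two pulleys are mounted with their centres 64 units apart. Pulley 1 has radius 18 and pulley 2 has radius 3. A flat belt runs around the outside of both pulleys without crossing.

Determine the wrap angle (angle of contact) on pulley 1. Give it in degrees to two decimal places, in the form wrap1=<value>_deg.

open belt: β = asin((r2−r1)/C) = asin(-15/64) = -13.5548°
wrap1 = π − 2β = 207.1096°
wrap2 = π + 2β = 152.8904°

wrap1=207.11_deg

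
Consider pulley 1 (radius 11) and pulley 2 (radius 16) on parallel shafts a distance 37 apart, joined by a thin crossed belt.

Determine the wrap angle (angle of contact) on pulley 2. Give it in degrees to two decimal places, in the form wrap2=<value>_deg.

wrap2=273.73_deg

crossed belt: β = asin((r1+r2)/C) = asin(27/37) = 46.8637°
wrap1 = wrap2 = π + 2β = 273.7275°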